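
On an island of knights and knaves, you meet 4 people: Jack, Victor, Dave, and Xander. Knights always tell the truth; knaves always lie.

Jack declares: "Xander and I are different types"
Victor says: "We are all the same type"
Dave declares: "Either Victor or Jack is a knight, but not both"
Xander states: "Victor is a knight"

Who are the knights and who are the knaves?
Jack is a knight.
Victor is a knave.
Dave is a knight.
Xander is a knave.

Verification:
- Jack (knight) says "Xander and I are different types" - this is TRUE because Jack is a knight and Xander is a knave.
- Victor (knave) says "We are all the same type" - this is FALSE (a lie) because Jack and Dave are knights and Victor and Xander are knaves.
- Dave (knight) says "Either Victor or Jack is a knight, but not both" - this is TRUE because Victor is a knave and Jack is a knight.
- Xander (knave) says "Victor is a knight" - this is FALSE (a lie) because Victor is a knave.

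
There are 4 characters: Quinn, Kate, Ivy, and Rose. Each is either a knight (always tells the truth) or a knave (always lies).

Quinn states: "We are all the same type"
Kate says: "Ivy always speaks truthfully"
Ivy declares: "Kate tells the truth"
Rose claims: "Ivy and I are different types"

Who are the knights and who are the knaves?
Quinn is a knave.
Kate is a knave.
Ivy is a knave.
Rose is a knight.

Verification:
- Quinn (knave) says "We are all the same type" - this is FALSE (a lie) because Rose is a knight and Quinn, Kate, and Ivy are knaves.
- Kate (knave) says "Ivy always speaks truthfully" - this is FALSE (a lie) because Ivy is a knave.
- Ivy (knave) says "Kate tells the truth" - this is FALSE (a lie) because Kate is a knave.
- Rose (knight) says "Ivy and I are different types" - this is TRUE because Rose is a knight and Ivy is a knave.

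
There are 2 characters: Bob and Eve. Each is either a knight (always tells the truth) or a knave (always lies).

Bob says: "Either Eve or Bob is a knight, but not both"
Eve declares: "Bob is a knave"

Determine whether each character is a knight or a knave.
Bob is a knight.
Eve is a knave.

Verification:
- Bob (knight) says "Either Eve or Bob is a knight, but not both" - this is TRUE because Eve is a knave and Bob is a knight.
- Eve (knave) says "Bob is a knave" - this is FALSE (a lie) because Bob is a knight.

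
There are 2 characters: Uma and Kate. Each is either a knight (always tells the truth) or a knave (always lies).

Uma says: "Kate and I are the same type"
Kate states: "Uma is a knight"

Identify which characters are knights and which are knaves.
Uma is a knight.
Kate is a knight.

Verification:
- Uma (knight) says "Kate and I are the same type" - this is TRUE because Uma is a knight and Kate is a knight.
- Kate (knight) says "Uma is a knight" - this is TRUE because Uma is a knight.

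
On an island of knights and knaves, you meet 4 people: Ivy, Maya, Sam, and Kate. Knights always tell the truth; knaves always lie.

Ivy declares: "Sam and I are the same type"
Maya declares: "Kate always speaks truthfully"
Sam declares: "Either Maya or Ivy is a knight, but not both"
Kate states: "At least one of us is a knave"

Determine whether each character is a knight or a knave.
Ivy is a knave.
Maya is a knight.
Sam is a knight.
Kate is a knight.

Verification:
- Ivy (knave) says "Sam and I are the same type" - this is FALSE (a lie) because Ivy is a knave and Sam is a knight.
- Maya (knight) says "Kate always speaks truthfully" - this is TRUE because Kate is a knight.
- Sam (knight) says "Either Maya or Ivy is a knight, but not both" - this is TRUE because Maya is a knight and Ivy is a knave.
- Kate (knight) says "At least one of us is a knave" - this is TRUE because Ivy is a knave.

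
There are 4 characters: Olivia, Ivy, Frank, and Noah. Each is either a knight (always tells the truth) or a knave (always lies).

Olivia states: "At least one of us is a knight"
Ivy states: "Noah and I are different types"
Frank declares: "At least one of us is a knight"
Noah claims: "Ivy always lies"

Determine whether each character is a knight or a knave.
Olivia is a knight.
Ivy is a knight.
Frank is a knight.
Noah is a knave.

Verification:
- Olivia (knight) says "At least one of us is a knight" - this is TRUE because Olivia, Ivy, and Frank are knights.
- Ivy (knight) says "Noah and I are different types" - this is TRUE because Ivy is a knight and Noah is a knave.
- Frank (knight) says "At least one of us is a knight" - this is TRUE because Olivia, Ivy, and Frank are knights.
- Noah (knave) says "Ivy always lies" - this is FALSE (a lie) because Ivy is a knight.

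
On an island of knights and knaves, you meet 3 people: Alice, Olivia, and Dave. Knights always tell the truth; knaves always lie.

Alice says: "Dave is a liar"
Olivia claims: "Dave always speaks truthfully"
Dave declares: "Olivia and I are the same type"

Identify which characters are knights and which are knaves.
Alice is a knave.
Olivia is a knight.
Dave is a knight.

Verification:
- Alice (knave) says "Dave is a liar" - this is FALSE (a lie) because Dave is a knight.
- Olivia (knight) says "Dave always speaks truthfully" - this is TRUE because Dave is a knight.
- Dave (knight) says "Olivia and I are the same type" - this is TRUE because Dave is a knight and Olivia is a knight.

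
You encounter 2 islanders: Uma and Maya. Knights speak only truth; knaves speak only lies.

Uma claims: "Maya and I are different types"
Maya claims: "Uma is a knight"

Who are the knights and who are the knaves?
Uma is a knave.
Maya is a knave.

Verification:
- Uma (knave) says "Maya and I are different types" - this is FALSE (a lie) because Uma is a knave and Maya is a knave.
- Maya (knave) says "Uma is a knight" - this is FALSE (a lie) because Uma is a knave.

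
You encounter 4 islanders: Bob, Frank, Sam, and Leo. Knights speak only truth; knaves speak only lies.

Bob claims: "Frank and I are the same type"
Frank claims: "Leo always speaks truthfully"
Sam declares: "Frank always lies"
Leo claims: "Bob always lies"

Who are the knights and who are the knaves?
Bob is a knave.
Frank is a knight.
Sam is a knave.
Leo is a knight.

Verification:
- Bob (knave) says "Frank and I are the same type" - this is FALSE (a lie) because Bob is a knave and Frank is a knight.
- Frank (knight) says "Leo always speaks truthfully" - this is TRUE because Leo is a knight.
- Sam (knave) says "Frank always lies" - this is FALSE (a lie) because Frank is a knight.
- Leo (knight) says "Bob always lies" - this is TRUE because Bob is a knave.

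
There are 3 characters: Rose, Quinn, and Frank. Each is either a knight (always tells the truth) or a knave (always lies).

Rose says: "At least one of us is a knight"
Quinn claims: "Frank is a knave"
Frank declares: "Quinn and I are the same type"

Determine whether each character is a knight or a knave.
Rose is a knight.
Quinn is a knight.
Frank is a knave.

Verification:
- Rose (knight) says "At least one of us is a knight" - this is TRUE because Rose and Quinn are knights.
- Quinn (knight) says "Frank is a knave" - this is TRUE because Frank is a knave.
- Frank (knave) says "Quinn and I are the same type" - this is FALSE (a lie) because Frank is a knave and Quinn is a knight.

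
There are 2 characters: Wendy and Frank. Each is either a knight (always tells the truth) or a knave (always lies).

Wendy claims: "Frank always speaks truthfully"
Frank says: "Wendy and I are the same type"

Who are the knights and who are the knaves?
Wendy is a knight.
Frank is a knight.

Verification:
- Wendy (knight) says "Frank always speaks truthfully" - this is TRUE because Frank is a knight.
- Frank (knight) says "Wendy and I are the same type" - this is TRUE because Frank is a knight and Wendy is a knight.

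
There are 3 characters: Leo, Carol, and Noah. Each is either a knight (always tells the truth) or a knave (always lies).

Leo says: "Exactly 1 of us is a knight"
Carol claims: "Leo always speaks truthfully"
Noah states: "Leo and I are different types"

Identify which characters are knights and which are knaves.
Leo is a knave.
Carol is a knave.
Noah is a knave.

Verification:
- Leo (knave) says "Exactly 1 of us is a knight" - this is FALSE (a lie) because there are 0 knights.
- Carol (knave) says "Leo always speaks truthfully" - this is FALSE (a lie) because Leo is a knave.
- Noah (knave) says "Leo and I are different types" - this is FALSE (a lie) because Noah is a knave and Leo is a knave.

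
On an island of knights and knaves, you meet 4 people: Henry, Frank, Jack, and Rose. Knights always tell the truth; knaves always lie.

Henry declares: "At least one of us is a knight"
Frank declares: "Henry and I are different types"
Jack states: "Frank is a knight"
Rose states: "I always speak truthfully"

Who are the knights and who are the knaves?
Henry is a knave.
Frank is a knave.
Jack is a knave.
Rose is a knave.

Verification:
- Henry (knave) says "At least one of us is a knight" - this is FALSE (a lie) because no one is a knight.
- Frank (knave) says "Henry and I are different types" - this is FALSE (a lie) because Frank is a knave and Henry is a knave.
- Jack (knave) says "Frank is a knight" - this is FALSE (a lie) because Frank is a knave.
- Rose (knave) says "I always speak truthfully" - this is FALSE (a lie) because Rose is a knave.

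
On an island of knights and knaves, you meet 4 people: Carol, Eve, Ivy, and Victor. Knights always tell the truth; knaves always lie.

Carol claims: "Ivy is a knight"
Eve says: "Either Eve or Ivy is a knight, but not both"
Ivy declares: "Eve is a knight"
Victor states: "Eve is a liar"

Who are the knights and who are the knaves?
Carol is a knave.
Eve is a knave.
Ivy is a knave.
Victor is a knight.

Verification:
- Carol (knave) says "Ivy is a knight" - this is FALSE (a lie) because Ivy is a knave.
- Eve (knave) says "Either Eve or Ivy is a knight, but not both" - this is FALSE (a lie) because Eve is a knave and Ivy is a knave.
- Ivy (knave) says "Eve is a knight" - this is FALSE (a lie) because Eve is a knave.
- Victor (knight) says "Eve is a liar" - this is TRUE because Eve is a knave.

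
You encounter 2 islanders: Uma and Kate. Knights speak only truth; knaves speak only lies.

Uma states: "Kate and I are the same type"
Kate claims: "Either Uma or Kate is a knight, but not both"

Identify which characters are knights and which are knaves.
Uma is a knave.
Kate is a knight.

Verification:
- Uma (knave) says "Kate and I are the same type" - this is FALSE (a lie) because Uma is a knave and Kate is a knight.
- Kate (knight) says "Either Uma or Kate is a knight, but not both" - this is TRUE because Uma is a knave and Kate is a knight.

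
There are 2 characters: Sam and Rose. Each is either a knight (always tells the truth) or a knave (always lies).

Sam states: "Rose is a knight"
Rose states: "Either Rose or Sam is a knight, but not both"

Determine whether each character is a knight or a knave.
Sam is a knave.
Rose is a knave.

Verification:
- Sam (knave) says "Rose is a knight" - this is FALSE (a lie) because Rose is a knave.
- Rose (knave) says "Either Rose or Sam is a knight, but not both" - this is FALSE (a lie) because Rose is a knave and Sam is a knave.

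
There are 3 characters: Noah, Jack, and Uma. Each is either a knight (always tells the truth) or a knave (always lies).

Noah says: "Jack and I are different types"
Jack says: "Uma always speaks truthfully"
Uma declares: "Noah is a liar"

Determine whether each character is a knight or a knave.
Noah is a knight.
Jack is a knave.
Uma is a knave.

Verification:
- Noah (knight) says "Jack and I are different types" - this is TRUE because Noah is a knight and Jack is a knave.
- Jack (knave) says "Uma always speaks truthfully" - this is FALSE (a lie) because Uma is a knave.
- Uma (knave) says "Noah is a liar" - this is FALSE (a lie) because Noah is a knight.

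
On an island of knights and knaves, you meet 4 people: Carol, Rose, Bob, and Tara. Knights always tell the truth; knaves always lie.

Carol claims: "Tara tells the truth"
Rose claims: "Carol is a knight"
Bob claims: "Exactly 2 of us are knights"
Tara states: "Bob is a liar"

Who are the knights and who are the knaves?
Carol is a knight.
Rose is a knight.
Bob is a knave.
Tara is a knight.

Verification:
- Carol (knight) says "Tara tells the truth" - this is TRUE because Tara is a knight.
- Rose (knight) says "Carol is a knight" - this is TRUE because Carol is a knight.
- Bob (knave) says "Exactly 2 of us are knights" - this is FALSE (a lie) because there are 3 knights.
- Tara (knight) says "Bob is a liar" - this is TRUE because Bob is a knave.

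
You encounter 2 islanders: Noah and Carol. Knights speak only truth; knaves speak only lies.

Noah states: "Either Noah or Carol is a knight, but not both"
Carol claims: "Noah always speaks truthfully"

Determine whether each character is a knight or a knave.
Noah is a knave.
Carol is a knave.

Verification:
- Noah (knave) says "Either Noah or Carol is a knight, but not both" - this is FALSE (a lie) because Noah is a knave and Carol is a knave.
- Carol (knave) says "Noah always speaks truthfully" - this is FALSE (a lie) because Noah is a knave.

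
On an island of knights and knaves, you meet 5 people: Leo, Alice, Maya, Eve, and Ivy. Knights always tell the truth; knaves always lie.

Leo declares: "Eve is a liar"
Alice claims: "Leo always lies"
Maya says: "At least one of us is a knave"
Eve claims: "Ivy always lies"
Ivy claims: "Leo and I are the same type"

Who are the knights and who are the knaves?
Leo is a knight.
Alice is a knave.
Maya is a knight.
Eve is a knave.
Ivy is a knight.

Verification:
- Leo (knight) says "Eve is a liar" - this is TRUE because Eve is a knave.
- Alice (knave) says "Leo always lies" - this is FALSE (a lie) because Leo is a knight.
- Maya (knight) says "At least one of us is a knave" - this is TRUE because Alice and Eve are knaves.
- Eve (knave) says "Ivy always lies" - this is FALSE (a lie) because Ivy is a knight.
- Ivy (knight) says "Leo and I are the same type" - this is TRUE because Ivy is a knight and Leo is a knight.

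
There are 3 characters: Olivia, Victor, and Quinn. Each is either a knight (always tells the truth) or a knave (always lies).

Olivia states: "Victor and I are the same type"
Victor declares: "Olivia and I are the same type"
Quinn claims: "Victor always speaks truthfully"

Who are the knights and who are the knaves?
Olivia is a knight.
Victor is a knight.
Quinn is a knight.

Verification:
- Olivia (knight) says "Victor and I are the same type" - this is TRUE because Olivia is a knight and Victor is a knight.
- Victor (knight) says "Olivia and I are the same type" - this is TRUE because Victor is a knight and Olivia is a knight.
- Quinn (knight) says "Victor always speaks truthfully" - this is TRUE because Victor is a knight.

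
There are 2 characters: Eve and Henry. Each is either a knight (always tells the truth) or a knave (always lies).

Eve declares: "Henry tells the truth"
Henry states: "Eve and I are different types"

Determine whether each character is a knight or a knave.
Eve is a knave.
Henry is a knave.

Verification:
- Eve (knave) says "Henry tells the truth" - this is FALSE (a lie) because Henry is a knave.
- Henry (knave) says "Eve and I are different types" - this is FALSE (a lie) because Henry is a knave and Eve is a knave.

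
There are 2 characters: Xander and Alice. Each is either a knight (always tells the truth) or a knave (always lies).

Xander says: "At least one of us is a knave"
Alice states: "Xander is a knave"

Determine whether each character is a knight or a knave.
Xander is a knight.
Alice is a knave.

Verification:
- Xander (knight) says "At least one of us is a knave" - this is TRUE because Alice is a knave.
- Alice (knave) says "Xander is a knave" - this is FALSE (a lie) because Xander is a knight.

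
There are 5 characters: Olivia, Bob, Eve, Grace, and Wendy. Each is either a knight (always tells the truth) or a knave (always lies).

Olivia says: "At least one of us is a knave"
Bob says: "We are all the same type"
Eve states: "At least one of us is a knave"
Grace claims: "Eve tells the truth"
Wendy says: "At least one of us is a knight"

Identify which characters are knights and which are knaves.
Olivia is a knight.
Bob is a knave.
Eve is a knight.
Grace is a knight.
Wendy is a knight.

Verification:
- Olivia (knight) says "At least one of us is a knave" - this is TRUE because Bob is a knave.
- Bob (knave) says "We are all the same type" - this is FALSE (a lie) because Olivia, Eve, Grace, and Wendy are knights and Bob is a knave.
- Eve (knight) says "At least one of us is a knave" - this is TRUE because Bob is a knave.
- Grace (knight) says "Eve tells the truth" - this is TRUE because Eve is a knight.
- Wendy (knight) says "At least one of us is a knight" - this is TRUE because Olivia, Eve, Grace, and Wendy are knights.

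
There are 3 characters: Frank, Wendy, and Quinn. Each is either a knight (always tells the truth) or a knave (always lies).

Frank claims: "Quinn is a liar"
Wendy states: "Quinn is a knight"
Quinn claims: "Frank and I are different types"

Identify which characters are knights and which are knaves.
Frank is a knave.
Wendy is a knight.
Quinn is a knight.

Verification:
- Frank (knave) says "Quinn is a liar" - this is FALSE (a lie) because Quinn is a knight.
- Wendy (knight) says "Quinn is a knight" - this is TRUE because Quinn is a knight.
- Quinn (knight) says "Frank and I are different types" - this is TRUE because Quinn is a knight and Frank is a knave.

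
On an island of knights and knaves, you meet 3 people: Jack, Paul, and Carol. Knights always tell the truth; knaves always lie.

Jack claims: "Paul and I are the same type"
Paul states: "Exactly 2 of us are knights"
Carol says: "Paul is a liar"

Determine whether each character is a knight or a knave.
Jack is a knight.
Paul is a knight.
Carol is a knave.

Verification:
- Jack (knight) says "Paul and I are the same type" - this is TRUE because Jack is a knight and Paul is a knight.
- Paul (knight) says "Exactly 2 of us are knights" - this is TRUE because there are 2 knights.
- Carol (knave) says "Paul is a liar" - this is FALSE (a lie) because Paul is a knight.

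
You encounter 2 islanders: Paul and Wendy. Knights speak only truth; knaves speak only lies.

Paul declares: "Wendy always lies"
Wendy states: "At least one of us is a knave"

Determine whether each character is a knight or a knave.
Paul is a knave.
Wendy is a knight.

Verification:
- Paul (knave) says "Wendy always lies" - this is FALSE (a lie) because Wendy is a knight.
- Wendy (knight) says "At least one of us is a knave" - this is TRUE because Paul is a knave.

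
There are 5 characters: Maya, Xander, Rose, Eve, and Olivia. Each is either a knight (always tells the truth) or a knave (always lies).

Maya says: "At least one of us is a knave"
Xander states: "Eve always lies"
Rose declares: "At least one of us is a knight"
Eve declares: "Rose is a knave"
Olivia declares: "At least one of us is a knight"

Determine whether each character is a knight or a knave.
Maya is a knight.
Xander is a knight.
Rose is a knight.
Eve is a knave.
Olivia is a knight.

Verification:
- Maya (knight) says "At least one of us is a knave" - this is TRUE because Eve is a knave.
- Xander (knight) says "Eve always lies" - this is TRUE because Eve is a knave.
- Rose (knight) says "At least one of us is a knight" - this is TRUE because Maya, Xander, Rose, and Olivia are knights.
- Eve (knave) says "Rose is a knave" - this is FALSE (a lie) because Rose is a knight.
- Olivia (knight) says "At least one of us is a knight" - this is TRUE because Maya, Xander, Rose, and Olivia are knights.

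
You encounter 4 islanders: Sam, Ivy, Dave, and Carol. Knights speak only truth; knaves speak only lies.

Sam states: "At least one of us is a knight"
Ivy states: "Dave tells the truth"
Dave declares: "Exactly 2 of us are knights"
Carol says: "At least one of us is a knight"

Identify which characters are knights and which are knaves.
Sam is a knave.
Ivy is a knave.
Dave is a knave.
Carol is a knave.

Verification:
- Sam (knave) says "At least one of us is a knight" - this is FALSE (a lie) because no one is a knight.
- Ivy (knave) says "Dave tells the truth" - this is FALSE (a lie) because Dave is a knave.
- Dave (knave) says "Exactly 2 of us are knights" - this is FALSE (a lie) because there are 0 knights.
- Carol (knave) says "At least one of us is a knight" - this is FALSE (a lie) because no one is a knight.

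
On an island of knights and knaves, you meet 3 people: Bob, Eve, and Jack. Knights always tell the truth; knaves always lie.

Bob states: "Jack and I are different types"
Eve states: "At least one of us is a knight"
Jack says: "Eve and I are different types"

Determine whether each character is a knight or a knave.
Bob is a knave.
Eve is a knave.
Jack is a knave.

Verification:
- Bob (knave) says "Jack and I are different types" - this is FALSE (a lie) because Bob is a knave and Jack is a knave.
- Eve (knave) says "At least one of us is a knight" - this is FALSE (a lie) because no one is a knight.
- Jack (knave) says "Eve and I are different types" - this is FALSE (a lie) because Jack is a knave and Eve is a knave.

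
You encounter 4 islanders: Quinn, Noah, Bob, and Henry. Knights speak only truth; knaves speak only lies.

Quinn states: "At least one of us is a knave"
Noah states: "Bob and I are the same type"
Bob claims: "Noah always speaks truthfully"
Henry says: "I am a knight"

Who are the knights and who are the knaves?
Quinn is a knight.
Noah is a knight.
Bob is a knight.
Henry is a knave.

Verification:
- Quinn (knight) says "At least one of us is a knave" - this is TRUE because Henry is a knave.
- Noah (knight) says "Bob and I are the same type" - this is TRUE because Noah is a knight and Bob is a knight.
- Bob (knight) says "Noah always speaks truthfully" - this is TRUE because Noah is a knight.
- Henry (knave) says "I am a knight" - this is FALSE (a lie) because Henry is a knave.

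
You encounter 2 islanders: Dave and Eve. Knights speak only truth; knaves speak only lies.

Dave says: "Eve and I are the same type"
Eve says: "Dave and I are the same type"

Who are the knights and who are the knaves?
Dave is a knight.
Eve is a knight.

Verification:
- Dave (knight) says "Eve and I are the same type" - this is TRUE because Dave is a knight and Eve is a knight.
- Eve (knight) says "Dave and I are the same type" - this is TRUE because Eve is a knight and Dave is a knight.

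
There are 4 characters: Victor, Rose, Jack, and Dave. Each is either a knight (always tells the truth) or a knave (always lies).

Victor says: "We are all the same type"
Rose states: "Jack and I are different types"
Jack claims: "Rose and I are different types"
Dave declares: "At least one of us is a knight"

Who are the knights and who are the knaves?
Victor is a knave.
Rose is a knave.
Jack is a knave.
Dave is a knight.

Verification:
- Victor (knave) says "We are all the same type" - this is FALSE (a lie) because Dave is a knight and Victor, Rose, and Jack are knaves.
- Rose (knave) says "Jack and I are different types" - this is FALSE (a lie) because Rose is a knave and Jack is a knave.
- Jack (knave) says "Rose and I are different types" - this is FALSE (a lie) because Jack is a knave and Rose is a knave.
- Dave (knight) says "At least one of us is a knight" - this is TRUE because Dave is a knight.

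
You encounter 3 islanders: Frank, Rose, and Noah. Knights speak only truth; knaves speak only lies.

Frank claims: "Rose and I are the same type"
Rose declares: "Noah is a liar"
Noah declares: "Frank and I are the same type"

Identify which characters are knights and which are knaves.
Frank is a knight.
Rose is a knight.
Noah is a knave.

Verification:
- Frank (knight) says "Rose and I are the same type" - this is TRUE because Frank is a knight and Rose is a knight.
- Rose (knight) says "Noah is a liar" - this is TRUE because Noah is a knave.
- Noah (knave) says "Frank and I are the same type" - this is FALSE (a lie) because Noah is a knave and Frank is a knight.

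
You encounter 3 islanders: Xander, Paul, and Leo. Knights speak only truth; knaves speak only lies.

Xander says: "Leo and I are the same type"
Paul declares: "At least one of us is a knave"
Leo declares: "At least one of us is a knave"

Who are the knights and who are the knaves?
Xander is a knave.
Paul is a knight.
Leo is a knight.

Verification:
- Xander (knave) says "Leo and I are the same type" - this is FALSE (a lie) because Xander is a knave and Leo is a knight.
- Paul (knight) says "At least one of us is a knave" - this is TRUE because Xander is a knave.
- Leo (knight) says "At least one of us is a knave" - this is TRUE because Xander is a knave.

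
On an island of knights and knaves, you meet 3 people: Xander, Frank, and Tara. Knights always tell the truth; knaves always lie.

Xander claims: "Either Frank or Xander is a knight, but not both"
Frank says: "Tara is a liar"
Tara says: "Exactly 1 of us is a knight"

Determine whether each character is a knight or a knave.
Xander is a knave.
Frank is a knave.
Tara is a knight.

Verification:
- Xander (knave) says "Either Frank or Xander is a knight, but not both" - this is FALSE (a lie) because Frank is a knave and Xander is a knave.
- Frank (knave) says "Tara is a liar" - this is FALSE (a lie) because Tara is a knight.
- Tara (knight) says "Exactly 1 of us is a knight" - this is TRUE because there are 1 knights.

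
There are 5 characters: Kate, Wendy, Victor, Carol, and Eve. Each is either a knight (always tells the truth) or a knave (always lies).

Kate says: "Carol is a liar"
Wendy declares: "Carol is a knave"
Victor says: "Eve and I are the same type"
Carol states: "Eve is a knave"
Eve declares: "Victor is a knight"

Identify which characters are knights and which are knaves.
Kate is a knight.
Wendy is a knight.
Victor is a knight.
Carol is a knave.
Eve is a knight.

Verification:
- Kate (knight) says "Carol is a liar" - this is TRUE because Carol is a knave.
- Wendy (knight) says "Carol is a knave" - this is TRUE because Carol is a knave.
- Victor (knight) says "Eve and I are the same type" - this is TRUE because Victor is a knight and Eve is a knight.
- Carol (knave) says "Eve is a knave" - this is FALSE (a lie) because Eve is a knight.
- Eve (knight) says "Victor is a knight" - this is TRUE because Victor is a knight.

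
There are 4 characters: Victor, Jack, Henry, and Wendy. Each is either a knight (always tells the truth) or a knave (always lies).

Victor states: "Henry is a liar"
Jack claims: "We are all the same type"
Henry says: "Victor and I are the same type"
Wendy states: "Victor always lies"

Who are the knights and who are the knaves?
Victor is a knight.
Jack is a knave.
Henry is a knave.
Wendy is a knave.

Verification:
- Victor (knight) says "Henry is a liar" - this is TRUE because Henry is a knave.
- Jack (knave) says "We are all the same type" - this is FALSE (a lie) because Victor is a knight and Jack, Henry, and Wendy are knaves.
- Henry (knave) says "Victor and I are the same type" - this is FALSE (a lie) because Henry is a knave and Victor is a knight.
- Wendy (knave) says "Victor always lies" - this is FALSE (a lie) because Victor is a knight.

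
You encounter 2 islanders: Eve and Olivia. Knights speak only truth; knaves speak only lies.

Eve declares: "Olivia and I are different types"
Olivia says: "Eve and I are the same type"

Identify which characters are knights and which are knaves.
Eve is a knight.
Olivia is a knave.

Verification:
- Eve (knight) says "Olivia and I are different types" - this is TRUE because Eve is a knight and Olivia is a knave.
- Olivia (knave) says "Eve and I are the same type" - this is FALSE (a lie) because Olivia is a knave and Eve is a knight.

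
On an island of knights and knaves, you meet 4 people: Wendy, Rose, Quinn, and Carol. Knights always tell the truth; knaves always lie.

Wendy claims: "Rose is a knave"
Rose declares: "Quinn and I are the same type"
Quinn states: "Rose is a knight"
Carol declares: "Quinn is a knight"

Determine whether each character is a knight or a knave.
Wendy is a knave.
Rose is a knight.
Quinn is a knight.
Carol is a knight.

Verification:
- Wendy (knave) says "Rose is a knave" - this is FALSE (a lie) because Rose is a knight.
- Rose (knight) says "Quinn and I are the same type" - this is TRUE because Rose is a knight and Quinn is a knight.
- Quinn (knight) says "Rose is a knight" - this is TRUE because Rose is a knight.
- Carol (knight) says "Quinn is a knight" - this is TRUE because Quinn is a knight.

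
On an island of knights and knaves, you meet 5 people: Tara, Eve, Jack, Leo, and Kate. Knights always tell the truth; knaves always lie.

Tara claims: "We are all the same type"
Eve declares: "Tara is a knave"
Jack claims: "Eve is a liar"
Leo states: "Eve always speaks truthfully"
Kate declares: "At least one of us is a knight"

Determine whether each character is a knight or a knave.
Tara is a knave.
Eve is a knight.
Jack is a knave.
Leo is a knight.
Kate is a knight.

Verification:
- Tara (knave) says "We are all the same type" - this is FALSE (a lie) because Eve, Leo, and Kate are knights and Tara and Jack are knaves.
- Eve (knight) says "Tara is a knave" - this is TRUE because Tara is a knave.
- Jack (knave) says "Eve is a liar" - this is FALSE (a lie) because Eve is a knight.
- Leo (knight) says "Eve always speaks truthfully" - this is TRUE because Eve is a knight.
- Kate (knight) says "At least one of us is a knight" - this is TRUE because Eve, Leo, and Kate are knights.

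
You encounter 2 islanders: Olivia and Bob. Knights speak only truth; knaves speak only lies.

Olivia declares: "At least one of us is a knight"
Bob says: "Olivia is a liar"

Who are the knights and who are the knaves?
Olivia is a knight.
Bob is a knave.

Verification:
- Olivia (knight) says "At least one of us is a knight" - this is TRUE because Olivia is a knight.
- Bob (knave) says "Olivia is a liar" - this is FALSE (a lie) because Olivia is a knight.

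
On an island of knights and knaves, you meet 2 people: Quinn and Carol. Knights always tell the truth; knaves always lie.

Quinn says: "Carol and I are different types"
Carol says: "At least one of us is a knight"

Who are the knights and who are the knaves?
Quinn is a knave.
Carol is a knave.

Verification:
- Quinn (knave) says "Carol and I are different types" - this is FALSE (a lie) because Quinn is a knave and Carol is a knave.
- Carol (knave) says "At least one of us is a knight" - this is FALSE (a lie) because no one is a knight.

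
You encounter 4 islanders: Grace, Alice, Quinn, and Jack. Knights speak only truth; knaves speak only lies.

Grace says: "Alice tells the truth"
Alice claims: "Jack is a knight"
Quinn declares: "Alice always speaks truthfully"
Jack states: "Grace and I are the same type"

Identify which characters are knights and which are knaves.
Grace is a knight.
Alice is a knight.
Quinn is a knight.
Jack is a knight.

Verification:
- Grace (knight) says "Alice tells the truth" - this is TRUE because Alice is a knight.
- Alice (knight) says "Jack is a knight" - this is TRUE because Jack is a knight.
- Quinn (knight) says "Alice always speaks truthfully" - this is TRUE because Alice is a knight.
- Jack (knight) says "Grace and I are the same type" - this is TRUE because Jack is a knight and Grace is a knight.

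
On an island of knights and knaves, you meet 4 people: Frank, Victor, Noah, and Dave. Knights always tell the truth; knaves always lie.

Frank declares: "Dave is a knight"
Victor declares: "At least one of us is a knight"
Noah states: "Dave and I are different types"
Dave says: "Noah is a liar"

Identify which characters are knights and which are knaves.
Frank is a knave.
Victor is a knight.
Noah is a knight.
Dave is a knave.

Verification:
- Frank (knave) says "Dave is a knight" - this is FALSE (a lie) because Dave is a knave.
- Victor (knight) says "At least one of us is a knight" - this is TRUE because Victor and Noah are knights.
- Noah (knight) says "Dave and I are different types" - this is TRUE because Noah is a knight and Dave is a knave.
- Dave (knave) says "Noah is a liar" - this is FALSE (a lie) because Noah is a knight.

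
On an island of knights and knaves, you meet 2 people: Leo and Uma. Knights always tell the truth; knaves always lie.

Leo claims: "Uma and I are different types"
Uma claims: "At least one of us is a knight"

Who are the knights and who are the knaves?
Leo is a knave.
Uma is a knave.

Verification:
- Leo (knave) says "Uma and I are different types" - this is FALSE (a lie) because Leo is a knave and Uma is a knave.
- Uma (knave) says "At least one of us is a knight" - this is FALSE (a lie) because no one is a knight.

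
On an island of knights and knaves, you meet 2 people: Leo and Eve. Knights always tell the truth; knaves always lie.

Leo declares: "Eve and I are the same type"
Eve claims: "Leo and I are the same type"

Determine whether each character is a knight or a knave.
Leo is a knight.
Eve is a knight.

Verification:
- Leo (knight) says "Eve and I are the same type" - this is TRUE because Leo is a knight and Eve is a knight.
- Eve (knight) says "Leo and I are the same type" - this is TRUE because Eve is a knight and Leo is a knight.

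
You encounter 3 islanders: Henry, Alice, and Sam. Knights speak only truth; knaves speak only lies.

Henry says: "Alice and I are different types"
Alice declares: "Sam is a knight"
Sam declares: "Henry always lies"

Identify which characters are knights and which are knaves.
Henry is a knight.
Alice is a knave.
Sam is a knave.

Verification:
- Henry (knight) says "Alice and I are different types" - this is TRUE because Henry is a knight and Alice is a knave.
- Alice (knave) says "Sam is a knight" - this is FALSE (a lie) because Sam is a knave.
- Sam (knave) says "Henry always lies" - this is FALSE (a lie) because Henry is a knight.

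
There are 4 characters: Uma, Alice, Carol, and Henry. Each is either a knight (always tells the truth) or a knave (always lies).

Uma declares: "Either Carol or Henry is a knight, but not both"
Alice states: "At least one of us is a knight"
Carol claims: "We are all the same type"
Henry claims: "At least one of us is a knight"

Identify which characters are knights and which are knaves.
Uma is a knight.
Alice is a knight.
Carol is a knave.
Henry is a knight.

Verification:
- Uma (knight) says "Either Carol or Henry is a knight, but not both" - this is TRUE because Carol is a knave and Henry is a knight.
- Alice (knight) says "At least one of us is a knight" - this is TRUE because Uma, Alice, and Henry are knights.
- Carol (knave) says "We are all the same type" - this is FALSE (a lie) because Uma, Alice, and Henry are knights and Carol is a knave.
- Henry (knight) says "At least one of us is a knight" - this is TRUE because Uma, Alice, and Henry are knights.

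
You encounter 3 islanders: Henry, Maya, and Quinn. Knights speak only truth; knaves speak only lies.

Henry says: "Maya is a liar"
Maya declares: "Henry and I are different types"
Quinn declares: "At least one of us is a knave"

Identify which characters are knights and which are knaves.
Henry is a knave.
Maya is a knight.
Quinn is a knight.

Verification:
- Henry (knave) says "Maya is a liar" - this is FALSE (a lie) because Maya is a knight.
- Maya (knight) says "Henry and I are different types" - this is TRUE because Maya is a knight and Henry is a knave.
- Quinn (knight) says "At least one of us is a knave" - this is TRUE because Henry is a knave.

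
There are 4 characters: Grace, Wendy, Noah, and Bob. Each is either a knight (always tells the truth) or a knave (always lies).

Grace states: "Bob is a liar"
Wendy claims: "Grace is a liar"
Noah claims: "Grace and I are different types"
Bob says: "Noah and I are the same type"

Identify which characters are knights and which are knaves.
Grace is a knave.
Wendy is a knight.
Noah is a knight.
Bob is a knight.

Verification:
- Grace (knave) says "Bob is a liar" - this is FALSE (a lie) because Bob is a knight.
- Wendy (knight) says "Grace is a liar" - this is TRUE because Grace is a knave.
- Noah (knight) says "Grace and I are different types" - this is TRUE because Noah is a knight and Grace is a knave.
- Bob (knight) says "Noah and I are the same type" - this is TRUE because Bob is a knight and Noah is a knight.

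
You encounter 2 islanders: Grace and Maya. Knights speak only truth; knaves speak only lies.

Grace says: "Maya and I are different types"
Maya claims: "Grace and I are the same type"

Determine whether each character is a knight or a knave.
Grace is a knight.
Maya is a knave.

Verification:
- Grace (knight) says "Maya and I are different types" - this is TRUE because Grace is a knight and Maya is a knave.
- Maya (knave) says "Grace and I are the same type" - this is FALSE (a lie) because Maya is a knave and Grace is a knight.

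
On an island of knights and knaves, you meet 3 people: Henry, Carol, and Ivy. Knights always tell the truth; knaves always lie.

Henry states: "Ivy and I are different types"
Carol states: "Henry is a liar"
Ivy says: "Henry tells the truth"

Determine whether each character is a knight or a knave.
Henry is a knave.
Carol is a knight.
Ivy is a knave.

Verification:
- Henry (knave) says "Ivy and I are different types" - this is FALSE (a lie) because Henry is a knave and Ivy is a knave.
- Carol (knight) says "Henry is a liar" - this is TRUE because Henry is a knave.
- Ivy (knave) says "Henry tells the truth" - this is FALSE (a lie) because Henry is a knave.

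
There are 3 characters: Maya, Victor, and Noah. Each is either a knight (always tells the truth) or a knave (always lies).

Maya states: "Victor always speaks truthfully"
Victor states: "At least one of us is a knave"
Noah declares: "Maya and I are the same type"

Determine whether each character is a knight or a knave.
Maya is a knight.
Victor is a knight.
Noah is a knave.

Verification:
- Maya (knight) says "Victor always speaks truthfully" - this is TRUE because Victor is a knight.
- Victor (knight) says "At least one of us is a knave" - this is TRUE because Noah is a knave.
- Noah (knave) says "Maya and I are the same type" - this is FALSE (a lie) because Noah is a knave and Maya is a knight.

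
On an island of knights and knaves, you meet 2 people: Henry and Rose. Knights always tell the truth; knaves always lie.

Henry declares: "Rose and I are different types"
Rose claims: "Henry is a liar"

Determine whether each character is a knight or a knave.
Henry is a knight.
Rose is a knave.

Verification:
- Henry (knight) says "Rose and I are different types" - this is TRUE because Henry is a knight and Rose is a knave.
- Rose (knave) says "Henry is a liar" - this is FALSE (a lie) because Henry is a knight.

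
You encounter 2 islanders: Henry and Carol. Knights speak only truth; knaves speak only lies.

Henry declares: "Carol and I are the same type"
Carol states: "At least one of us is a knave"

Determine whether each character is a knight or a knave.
Henry is a knave.
Carol is a knight.

Verification:
- Henry (knave) says "Carol and I are the same type" - this is FALSE (a lie) because Henry is a knave and Carol is a knight.
- Carol (knight) says "At least one of us is a knave" - this is TRUE because Henry is a knave.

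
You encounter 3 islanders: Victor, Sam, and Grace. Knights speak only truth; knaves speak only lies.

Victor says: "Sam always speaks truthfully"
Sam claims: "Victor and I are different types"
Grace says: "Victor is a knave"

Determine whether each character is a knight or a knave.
Victor is a knave.
Sam is a knave.
Grace is a knight.

Verification:
- Victor (knave) says "Sam always speaks truthfully" - this is FALSE (a lie) because Sam is a knave.
- Sam (knave) says "Victor and I are different types" - this is FALSE (a lie) because Sam is a knave and Victor is a knave.
- Grace (knight) says "Victor is a knave" - this is TRUE because Victor is a knave.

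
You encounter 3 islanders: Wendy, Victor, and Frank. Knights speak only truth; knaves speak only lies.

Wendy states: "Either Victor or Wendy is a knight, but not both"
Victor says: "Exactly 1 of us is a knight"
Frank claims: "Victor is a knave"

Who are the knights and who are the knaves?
Wendy is a knight.
Victor is a knave.
Frank is a knight.

Verification:
- Wendy (knight) says "Either Victor or Wendy is a knight, but not both" - this is TRUE because Victor is a knave and Wendy is a knight.
- Victor (knave) says "Exactly 1 of us is a knight" - this is FALSE (a lie) because there are 2 knights.
- Frank (knight) says "Victor is a knave" - this is TRUE because Victor is a knave.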